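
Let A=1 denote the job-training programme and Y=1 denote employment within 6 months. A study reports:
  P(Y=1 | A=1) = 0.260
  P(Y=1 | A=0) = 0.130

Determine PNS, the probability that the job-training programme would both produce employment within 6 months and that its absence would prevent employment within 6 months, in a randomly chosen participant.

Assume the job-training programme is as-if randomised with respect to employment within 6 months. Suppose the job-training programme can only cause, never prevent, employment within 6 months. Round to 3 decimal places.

Let p₁ = 0.26, p₀ = 0.13.
Under exogeneity and monotonicity, PNS = p₁ − p₀.
PNS = 0.26 − 0.13 = 0.13

PNS ≈ 0.130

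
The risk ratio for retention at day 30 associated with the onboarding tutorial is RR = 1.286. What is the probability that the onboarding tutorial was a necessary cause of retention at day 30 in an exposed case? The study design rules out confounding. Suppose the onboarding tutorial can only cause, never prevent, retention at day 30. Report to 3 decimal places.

Under exogeneity and monotonicity, PN = (RR − 1) / RR = 1 − 1/RR.
PN = (1.286 − 1) / 1.286 = 0.286 / 1.286 ≈ 0.2224

PN ≈ 0.222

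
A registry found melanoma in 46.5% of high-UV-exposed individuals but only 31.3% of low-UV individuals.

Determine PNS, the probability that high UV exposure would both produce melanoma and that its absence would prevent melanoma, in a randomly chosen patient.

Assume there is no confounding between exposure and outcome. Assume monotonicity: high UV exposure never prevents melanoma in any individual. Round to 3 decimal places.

p₁ = 0.465, p₀ = 0.313.
Under exogeneity and monotonicity, PNS = p₁ − p₀.
PNS = 0.465 − 0.313 = 0.152

PNS ≈ 0.152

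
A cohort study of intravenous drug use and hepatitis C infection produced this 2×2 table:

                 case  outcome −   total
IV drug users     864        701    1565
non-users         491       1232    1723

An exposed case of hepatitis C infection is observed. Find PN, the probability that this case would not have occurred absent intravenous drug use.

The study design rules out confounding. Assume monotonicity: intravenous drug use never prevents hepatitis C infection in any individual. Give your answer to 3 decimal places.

p₁ = P(outcome | exposed) = 864/1565 = 0.55208
p₀ = P(outcome | unexposed) = 491/1723 = 0.28497
Under exogeneity and monotonicity, PN = (p₁ − p₀)/p₁.
PN = (0.55208 − 0.28497) / 0.55208 ≈ 0.4838

PN ≈ 0.484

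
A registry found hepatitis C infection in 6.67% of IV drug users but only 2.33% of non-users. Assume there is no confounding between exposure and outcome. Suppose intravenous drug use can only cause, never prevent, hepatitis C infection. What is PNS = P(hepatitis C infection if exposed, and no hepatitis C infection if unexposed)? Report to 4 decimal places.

PNS ≈ 0.0434

p₁ = 0.0667, p₀ = 0.0233.
Under exogeneity and monotonicity, PNS = p₁ − p₀.
PNS = 0.0667 − 0.0233 = 0.0434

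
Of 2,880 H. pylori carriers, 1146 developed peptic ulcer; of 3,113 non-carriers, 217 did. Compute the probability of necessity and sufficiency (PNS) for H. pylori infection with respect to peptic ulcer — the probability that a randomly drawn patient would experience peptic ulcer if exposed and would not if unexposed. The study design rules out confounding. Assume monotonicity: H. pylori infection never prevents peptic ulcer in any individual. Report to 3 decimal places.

p₁ = P(outcome | exposed) = 1146/2880 = 0.39792
p₀ = P(outcome | unexposed) = 217/3113 = 0.069708
Under exogeneity and monotonicity, PNS = p₁ − p₀.
PNS = 0.39792 − 0.069708 = 0.32821

PNS ≈ 0.328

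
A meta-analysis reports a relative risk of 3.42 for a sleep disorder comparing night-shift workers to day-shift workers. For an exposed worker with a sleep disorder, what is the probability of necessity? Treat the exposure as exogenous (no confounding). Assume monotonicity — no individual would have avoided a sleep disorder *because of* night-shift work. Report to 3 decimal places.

PN ≈ 0.708

Under exogeneity and monotonicity, PN = (RR − 1) / RR = 1 − 1/RR.
PN = (3.42 − 1) / 3.42 = 2.42 / 3.42 ≈ 0.7076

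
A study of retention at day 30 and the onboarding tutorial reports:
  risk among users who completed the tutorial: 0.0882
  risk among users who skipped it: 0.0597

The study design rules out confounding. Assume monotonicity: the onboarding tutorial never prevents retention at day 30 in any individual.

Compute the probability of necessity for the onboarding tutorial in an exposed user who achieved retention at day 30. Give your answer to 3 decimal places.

PN ≈ 0.323

Let p₁ = 0.0882, p₀ = 0.0597.
Under exogeneity and monotonicity, PN = (p₁ − p₀) / p₁.
PN = (0.0882 − 0.0597) / 0.0882 = 0.0285 / 0.0882 ≈ 0.3231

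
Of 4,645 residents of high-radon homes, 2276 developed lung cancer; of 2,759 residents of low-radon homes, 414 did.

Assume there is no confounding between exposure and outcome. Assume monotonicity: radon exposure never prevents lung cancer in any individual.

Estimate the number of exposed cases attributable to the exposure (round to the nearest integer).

p₁ = P(outcome | exposed) = 2276/4645 = 0.48999
p₀ = P(outcome | unexposed) = 414/2759 = 0.15005
PN = (p₁ − p₀)/p₁ = (0.48999 − 0.15005) / 0.48999 ≈ 0.69376.
Attributable cases ≈ PN × (exposed cases) = 0.69376 × 2276 ≈ 1579.00.

about 1579 cases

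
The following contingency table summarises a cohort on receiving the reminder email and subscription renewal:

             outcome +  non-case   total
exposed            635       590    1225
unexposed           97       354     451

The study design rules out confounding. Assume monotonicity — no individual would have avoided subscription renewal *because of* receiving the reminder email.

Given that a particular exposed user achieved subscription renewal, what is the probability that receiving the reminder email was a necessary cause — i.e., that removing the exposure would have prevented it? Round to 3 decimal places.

p₁ = P(outcome | exposed) = 635/1225 = 0.51837
p₀ = P(outcome | unexposed) = 97/451 = 0.21508
Under exogeneity and monotonicity, PN = (p₁ − p₀)/p₁.
PN = (0.51837 − 0.21508) / 0.51837 ≈ 0.5851

PN ≈ 0.585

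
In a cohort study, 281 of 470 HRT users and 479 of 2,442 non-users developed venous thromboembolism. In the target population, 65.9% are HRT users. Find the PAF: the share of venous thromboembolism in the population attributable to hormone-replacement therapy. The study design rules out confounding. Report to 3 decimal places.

p₁ = P(outcome | exposed) = 281/470 = 0.59787
p₀ = P(outcome | unexposed) = 479/2442 = 0.19615
Overall risk P(Y=1) = π·p₁ + (1−π)·p₀ = 0.659×0.59787 + 0.341×0.19615 = 0.46089.
Under exogeneity, PAF = [P(Y=1) − p₀] / P(Y=1).
PAF = (0.46089 − 0.19615) / 0.46089 ≈ 0.5744

PAF ≈ 0.574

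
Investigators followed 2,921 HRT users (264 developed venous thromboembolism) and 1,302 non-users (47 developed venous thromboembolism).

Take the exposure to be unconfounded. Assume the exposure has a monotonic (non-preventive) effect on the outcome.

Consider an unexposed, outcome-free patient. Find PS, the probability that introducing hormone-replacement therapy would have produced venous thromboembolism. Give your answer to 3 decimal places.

p₁ = P(outcome | exposed) = 264/2921 = 0.09038
p₀ = P(outcome | unexposed) = 47/1302 = 0.036098
Under exogeneity and monotonicity, PS = (p₁ − p₀) / (1 − p₀).
PS = (0.09038 − 0.036098) / (1 − 0.036098) = 0.054282 / 0.9639 ≈ 0.0563

PS ≈ 0.056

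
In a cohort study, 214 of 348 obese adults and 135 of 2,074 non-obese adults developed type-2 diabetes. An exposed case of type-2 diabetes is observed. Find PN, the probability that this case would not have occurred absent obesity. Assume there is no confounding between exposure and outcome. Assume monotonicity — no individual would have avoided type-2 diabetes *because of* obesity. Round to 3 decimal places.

p₁ = P(outcome | exposed) = 214/348 = 0.61494
p₀ = P(outcome | unexposed) = 135/2074 = 0.065092
Under exogeneity and monotonicity, PN = (p₁ − p₀) / p₁.
PN = (0.61494 − 0.065092) / 0.61494 = 0.54985 / 0.61494 ≈ 0.8942

PN ≈ 0.894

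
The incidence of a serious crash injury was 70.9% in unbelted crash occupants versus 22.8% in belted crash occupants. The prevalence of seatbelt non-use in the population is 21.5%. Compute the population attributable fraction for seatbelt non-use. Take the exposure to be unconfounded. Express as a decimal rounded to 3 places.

p₁ = 0.709, p₀ = 0.228.
Overall risk P(Y=1) = π·p₁ + (1−π)·p₀ = 0.215×0.709 + 0.785×0.228 = 0.33142.
Under exogeneity, PAF = [P(Y=1) − p₀] / P(Y=1).
PAF = (0.33142 − 0.228) / 0.33142 ≈ 0.3120

PAF ≈ 0.312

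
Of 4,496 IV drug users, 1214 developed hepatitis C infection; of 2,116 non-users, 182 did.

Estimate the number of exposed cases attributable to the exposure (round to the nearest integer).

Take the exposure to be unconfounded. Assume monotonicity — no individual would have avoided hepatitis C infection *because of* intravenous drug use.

about 827 cases

p₁ = P(outcome | exposed) = 1214/4496 = 0.27002
p₀ = P(outcome | unexposed) = 182/2116 = 0.086011
PN = (p₁ − p₀)/p₁ = (0.27002 − 0.086011) / 0.27002 ≈ 0.68146.
Attributable cases ≈ PN × (exposed cases) = 0.68146 × 1214 ≈ 827.29.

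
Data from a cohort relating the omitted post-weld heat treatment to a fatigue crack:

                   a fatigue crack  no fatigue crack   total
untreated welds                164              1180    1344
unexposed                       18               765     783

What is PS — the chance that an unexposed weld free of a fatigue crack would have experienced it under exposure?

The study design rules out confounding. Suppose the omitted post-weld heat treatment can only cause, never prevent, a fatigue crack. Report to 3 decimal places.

PS ≈ 0.101

p₁ = P(outcome | exposed) = 164/1344 = 0.12202
p₀ = P(outcome | unexposed) = 18/783 = 0.022989
Under exogeneity and monotonicity, PS = (p₁ − p₀)/(1 − p₀).
PS = (0.12202 − 0.022989) / 0.97701 ≈ 0.1014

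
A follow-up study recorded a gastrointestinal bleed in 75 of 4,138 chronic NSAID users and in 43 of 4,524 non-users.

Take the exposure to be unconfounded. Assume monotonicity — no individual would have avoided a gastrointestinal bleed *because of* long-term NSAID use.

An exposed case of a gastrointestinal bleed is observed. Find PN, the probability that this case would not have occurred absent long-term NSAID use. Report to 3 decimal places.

PN ≈ 0.476

p₁ = P(outcome | exposed) = 75/4138 = 0.018125
p₀ = P(outcome | unexposed) = 43/4524 = 0.0095049
Under exogeneity and monotonicity, PN = (p₁ − p₀) / p₁.
PN = (0.018125 − 0.0095049) / 0.018125 = 0.0086198 / 0.018125 ≈ 0.4756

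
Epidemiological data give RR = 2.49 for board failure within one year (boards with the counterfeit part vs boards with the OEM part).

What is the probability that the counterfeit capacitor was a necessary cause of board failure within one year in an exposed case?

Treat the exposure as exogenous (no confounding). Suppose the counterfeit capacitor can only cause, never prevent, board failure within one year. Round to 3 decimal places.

Under exogeneity and monotonicity, PN = (RR − 1) / RR = 1 − 1/RR.
PN = (2.49 − 1) / 2.49 = 1.49 / 2.49 ≈ 0.5984

PN ≈ 0.598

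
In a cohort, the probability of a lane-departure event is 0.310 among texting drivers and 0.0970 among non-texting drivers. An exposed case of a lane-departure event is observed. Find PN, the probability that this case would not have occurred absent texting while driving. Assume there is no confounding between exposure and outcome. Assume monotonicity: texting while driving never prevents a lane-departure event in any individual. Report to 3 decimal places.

PN ≈ 0.687

Let p₁ = 0.31, p₀ = 0.097.
Under exogeneity and monotonicity, PN = (p₁ − p₀) / p₁.
PN = (0.31 − 0.097) / 0.31 = 0.213 / 0.31 ≈ 0.6871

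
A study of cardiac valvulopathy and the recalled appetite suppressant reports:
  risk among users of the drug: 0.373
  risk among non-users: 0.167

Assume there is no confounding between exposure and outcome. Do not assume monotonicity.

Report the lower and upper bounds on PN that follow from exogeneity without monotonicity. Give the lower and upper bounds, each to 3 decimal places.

0.552 ≤ PN ≤ 1.000

Let p₁ = 0.373, p₀ = 0.167.
Under exogeneity alone the bounds on PN are max{0,(p₁−p₀)/p₁} ≤ PN ≤ min{1,(1−p₀)/p₁}.
  lower = (p₁ − p₀)/p₁ = 0.206 / 0.373 ≈ 0.5523
  upper = min{1, (1 − p₀)/p₁} = 0.833 / 0.373 ≈ 2.2332 → capped at 1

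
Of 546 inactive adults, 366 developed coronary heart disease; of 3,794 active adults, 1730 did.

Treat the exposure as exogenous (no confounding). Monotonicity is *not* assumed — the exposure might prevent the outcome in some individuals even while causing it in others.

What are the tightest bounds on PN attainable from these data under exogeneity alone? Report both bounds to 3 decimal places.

0.320 ≤ PN ≤ 0.812

p₁ = P(outcome | exposed) = 366/546 = 0.67033
p₀ = P(outcome | unexposed) = 1730/3794 = 0.45598
Under exogeneity alone the bounds on PN are max{0,(p₁−p₀)/p₁} ≤ PN ≤ min{1,(1−p₀)/p₁}.
  lower = (p₁ − p₀)/p₁ = 0.21435 / 0.67033 ≈ 0.3198
  upper = min{1, (1 − p₀)/p₁} = 0.54402 / 0.67033 ≈ 0.8116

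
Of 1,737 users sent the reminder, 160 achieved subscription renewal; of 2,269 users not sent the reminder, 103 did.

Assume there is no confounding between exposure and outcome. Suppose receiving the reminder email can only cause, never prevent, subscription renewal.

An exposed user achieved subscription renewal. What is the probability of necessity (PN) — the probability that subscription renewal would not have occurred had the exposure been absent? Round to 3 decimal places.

PN ≈ 0.507

p₁ = P(outcome | exposed) = 160/1737 = 0.092113
p₀ = P(outcome | unexposed) = 103/2269 = 0.045394
Under exogeneity and monotonicity, PN = (p₁ − p₀) / p₁.
PN = (0.092113 − 0.045394) / 0.092113 = 0.046718 / 0.092113 ≈ 0.5072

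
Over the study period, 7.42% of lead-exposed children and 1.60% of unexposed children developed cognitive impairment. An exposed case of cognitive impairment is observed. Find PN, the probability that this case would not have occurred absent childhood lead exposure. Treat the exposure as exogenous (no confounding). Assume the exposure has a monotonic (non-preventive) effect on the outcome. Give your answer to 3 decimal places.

p₁ = 0.0742, p₀ = 0.016.
Under exogeneity and monotonicity, PN = (p₁ − p₀) / p₁.
PN = (0.0742 − 0.016) / 0.0742 = 0.0582 / 0.0742 ≈ 0.7844

PN ≈ 0.784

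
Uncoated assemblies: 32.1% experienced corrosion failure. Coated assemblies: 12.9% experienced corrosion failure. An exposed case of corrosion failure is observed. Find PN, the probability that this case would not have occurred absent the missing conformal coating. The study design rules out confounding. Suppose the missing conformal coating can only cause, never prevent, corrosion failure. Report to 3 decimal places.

PN ≈ 0.598

p₁ = 0.321, p₀ = 0.129.
Under exogeneity and monotonicity, PN = (p₁ − p₀) / p₁.
PN = (0.321 − 0.129) / 0.321 = 0.192 / 0.321 ≈ 0.5981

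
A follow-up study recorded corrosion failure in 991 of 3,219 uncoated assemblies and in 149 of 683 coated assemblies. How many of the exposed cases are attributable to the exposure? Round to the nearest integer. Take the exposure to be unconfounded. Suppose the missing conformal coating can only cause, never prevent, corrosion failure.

p₁ = P(outcome | exposed) = 991/3219 = 0.30786
p₀ = P(outcome | unexposed) = 149/683 = 0.21816
PN = (p₁ − p₀)/p₁ = (0.30786 − 0.21816) / 0.30786 ≈ 0.29138.
Attributable cases ≈ PN × (exposed cases) = 0.29138 × 991 ≈ 288.76.

about 289 cases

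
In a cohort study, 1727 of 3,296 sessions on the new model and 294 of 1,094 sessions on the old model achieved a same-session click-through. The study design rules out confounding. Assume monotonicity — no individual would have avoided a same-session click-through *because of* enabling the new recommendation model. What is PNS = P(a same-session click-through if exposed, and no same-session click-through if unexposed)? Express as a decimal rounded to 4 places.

p₁ = P(outcome | exposed) = 1727/3296 = 0.52397
p₀ = P(outcome | unexposed) = 294/1094 = 0.26874
Under exogeneity and monotonicity, PNS = p₁ − p₀.
PNS = 0.52397 − 0.26874 = 0.25523

PNS ≈ 0.2552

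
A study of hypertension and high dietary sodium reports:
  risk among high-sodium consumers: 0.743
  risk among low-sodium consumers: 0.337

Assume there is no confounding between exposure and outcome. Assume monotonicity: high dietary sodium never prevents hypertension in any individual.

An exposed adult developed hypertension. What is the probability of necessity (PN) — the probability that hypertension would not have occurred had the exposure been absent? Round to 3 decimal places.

Let p₁ = 0.743, p₀ = 0.337.
Under exogeneity and monotonicity, PN = (p₁ − p₀) / p₁.
PN = (0.743 − 0.337) / 0.743 = 0.406 / 0.743 ≈ 0.5464

PN ≈ 0.546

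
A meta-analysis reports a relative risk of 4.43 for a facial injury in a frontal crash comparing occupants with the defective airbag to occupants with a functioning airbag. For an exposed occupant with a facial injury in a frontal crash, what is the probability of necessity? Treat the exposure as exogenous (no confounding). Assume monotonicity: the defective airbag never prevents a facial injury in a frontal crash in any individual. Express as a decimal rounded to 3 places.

PN ≈ 0.774

Under exogeneity and monotonicity, PN = (RR − 1) / RR = 1 − 1/RR.
PN = (4.43 − 1) / 4.43 = 3.43 / 4.43 ≈ 0.7743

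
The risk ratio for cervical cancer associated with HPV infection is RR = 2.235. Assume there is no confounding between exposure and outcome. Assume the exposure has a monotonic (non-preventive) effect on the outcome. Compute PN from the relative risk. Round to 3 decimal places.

Under exogeneity and monotonicity, PN = (RR − 1) / RR = 1 − 1/RR.
PN = (2.235 − 1) / 2.235 = 1.235 / 2.235 ≈ 0.5526

PN ≈ 0.553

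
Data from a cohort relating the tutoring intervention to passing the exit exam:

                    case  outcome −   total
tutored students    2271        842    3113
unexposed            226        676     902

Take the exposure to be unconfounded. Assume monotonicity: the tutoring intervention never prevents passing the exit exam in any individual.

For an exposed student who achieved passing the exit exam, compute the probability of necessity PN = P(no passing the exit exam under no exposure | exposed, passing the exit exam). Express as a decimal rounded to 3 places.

PN ≈ 0.657

p₁ = P(outcome | exposed) = 2271/3113 = 0.72952
p₀ = P(outcome | unexposed) = 226/902 = 0.25055
Under exogeneity and monotonicity, PN = (p₁ − p₀)/p₁.
PN = (0.72952 − 0.25055) / 0.72952 ≈ 0.6565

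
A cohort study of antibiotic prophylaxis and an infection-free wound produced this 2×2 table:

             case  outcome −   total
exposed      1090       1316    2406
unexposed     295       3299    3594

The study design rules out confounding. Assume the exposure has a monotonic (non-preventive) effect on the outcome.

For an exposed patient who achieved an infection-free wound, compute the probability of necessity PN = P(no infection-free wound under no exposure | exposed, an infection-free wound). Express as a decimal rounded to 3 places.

PN ≈ 0.819

p₁ = P(outcome | exposed) = 1090/2406 = 0.45303
p₀ = P(outcome | unexposed) = 295/3594 = 0.082081
Under exogeneity and monotonicity, PN = (p₁ − p₀)/p₁.
PN = (0.45303 − 0.082081) / 0.45303 ≈ 0.8188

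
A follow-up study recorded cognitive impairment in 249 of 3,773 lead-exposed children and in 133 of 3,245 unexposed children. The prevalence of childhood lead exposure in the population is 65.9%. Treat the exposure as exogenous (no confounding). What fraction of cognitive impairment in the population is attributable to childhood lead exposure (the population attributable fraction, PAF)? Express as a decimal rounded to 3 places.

PAF ≈ 0.287

p₁ = P(outcome | exposed) = 249/3773 = 0.065995
p₀ = P(outcome | unexposed) = 133/3245 = 0.040986
Overall risk P(Y=1) = π·p₁ + (1−π)·p₀ = 0.659×0.065995 + 0.341×0.040986 = 0.057467.
Under exogeneity, PAF = [P(Y=1) − p₀] / P(Y=1).
PAF = (0.057467 − 0.040986) / 0.057467 ≈ 0.2868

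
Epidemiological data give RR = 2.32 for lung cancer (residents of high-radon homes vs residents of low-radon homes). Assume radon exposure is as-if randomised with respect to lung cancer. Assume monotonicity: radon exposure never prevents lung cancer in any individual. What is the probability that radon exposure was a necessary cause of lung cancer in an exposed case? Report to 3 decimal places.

Under exogeneity and monotonicity, PN = (RR − 1) / RR = 1 − 1/RR.
PN = (2.32 − 1) / 2.32 = 1.32 / 2.32 ≈ 0.5690

PN ≈ 0.569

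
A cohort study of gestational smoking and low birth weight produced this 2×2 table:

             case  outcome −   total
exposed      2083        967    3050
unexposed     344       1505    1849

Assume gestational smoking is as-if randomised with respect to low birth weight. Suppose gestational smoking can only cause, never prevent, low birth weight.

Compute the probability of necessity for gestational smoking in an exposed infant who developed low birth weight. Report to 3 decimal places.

p₁ = P(outcome | exposed) = 2083/3050 = 0.68295
p₀ = P(outcome | unexposed) = 344/1849 = 0.18605
Under exogeneity and monotonicity, PN = (p₁ − p₀) / p₁.
PN = (0.68295 − 0.18605) / 0.68295 = 0.4969 / 0.68295 ≈ 0.7276

PN ≈ 0.728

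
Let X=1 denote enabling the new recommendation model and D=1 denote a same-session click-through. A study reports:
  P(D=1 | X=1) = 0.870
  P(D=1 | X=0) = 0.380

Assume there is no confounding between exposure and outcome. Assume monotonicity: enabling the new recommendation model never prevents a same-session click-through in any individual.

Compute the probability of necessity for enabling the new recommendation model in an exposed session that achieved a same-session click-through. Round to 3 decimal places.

PN ≈ 0.563

Let p₁ = 0.87, p₀ = 0.38.
Under exogeneity and monotonicity, PN = (p₁ − p₀) / p₁.
PN = (0.87 − 0.38) / 0.87 = 0.49 / 0.87 ≈ 0.5632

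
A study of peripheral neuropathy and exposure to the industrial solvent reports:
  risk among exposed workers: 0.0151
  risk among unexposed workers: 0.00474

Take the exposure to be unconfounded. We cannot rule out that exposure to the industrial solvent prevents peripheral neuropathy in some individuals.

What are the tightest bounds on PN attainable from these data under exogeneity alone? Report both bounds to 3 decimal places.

Let p₁ = 0.0151, p₀ = 0.00474.
Under exogeneity alone the bounds on PN are max{0,(p₁−p₀)/p₁} ≤ PN ≤ min{1,(1−p₀)/p₁}.
  lower = (p₁ − p₀)/p₁ = 0.01036 / 0.0151 ≈ 0.6861
  upper = min{1, (1 − p₀)/p₁} = 0.99526 / 0.0151 ≈ 65.9113 → capped at 1

0.686 ≤ PN ≤ 1.000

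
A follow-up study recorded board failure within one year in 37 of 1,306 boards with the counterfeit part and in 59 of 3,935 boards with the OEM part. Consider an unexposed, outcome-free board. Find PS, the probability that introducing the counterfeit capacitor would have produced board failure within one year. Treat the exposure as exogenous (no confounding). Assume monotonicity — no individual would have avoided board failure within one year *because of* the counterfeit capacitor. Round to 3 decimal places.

PS ≈ 0.014

p₁ = P(outcome | exposed) = 37/1306 = 0.028331
p₀ = P(outcome | unexposed) = 59/3935 = 0.014994
Under exogeneity and monotonicity, PS = (p₁ − p₀) / (1 − p₀).
PS = (0.028331 − 0.014994) / (1 − 0.014994) = 0.013337 / 0.98501 ≈ 0.0135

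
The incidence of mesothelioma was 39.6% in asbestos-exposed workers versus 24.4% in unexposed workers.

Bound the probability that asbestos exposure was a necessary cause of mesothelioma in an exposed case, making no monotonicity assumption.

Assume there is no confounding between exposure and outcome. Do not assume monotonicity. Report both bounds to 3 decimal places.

p₁ = 0.396, p₀ = 0.244.
Under exogeneity alone the bounds on PN are max{0,(p₁−p₀)/p₁} ≤ PN ≤ min{1,(1−p₀)/p₁}.
  lower = (p₁ − p₀)/p₁ = 0.152 / 0.396 ≈ 0.3838
  upper = min{1, (1 − p₀)/p₁} = 0.756 / 0.396 ≈ 1.9091 → capped at 1

0.384 ≤ PN ≤ 1.000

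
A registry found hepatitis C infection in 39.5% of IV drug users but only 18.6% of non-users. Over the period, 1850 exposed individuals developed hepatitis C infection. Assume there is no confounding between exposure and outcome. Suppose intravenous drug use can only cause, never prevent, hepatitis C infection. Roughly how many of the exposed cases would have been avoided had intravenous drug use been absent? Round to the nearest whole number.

about 979 cases

p₁ = 0.395, p₀ = 0.186.
PN = (p₁ − p₀)/p₁ = (0.395 − 0.186) / 0.395 ≈ 0.52911.
Attributable cases ≈ PN × (exposed cases) = 0.52911 × 1850 ≈ 978.86.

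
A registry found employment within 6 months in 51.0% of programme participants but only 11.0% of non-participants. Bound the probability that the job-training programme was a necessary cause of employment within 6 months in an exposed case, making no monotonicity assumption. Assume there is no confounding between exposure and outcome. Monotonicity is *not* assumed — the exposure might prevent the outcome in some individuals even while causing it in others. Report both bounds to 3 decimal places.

0.784 ≤ PN ≤ 1.000

p₁ = 0.51, p₀ = 0.11.
Under exogeneity alone the bounds on PN are max{0,(p₁−p₀)/p₁} ≤ PN ≤ min{1,(1−p₀)/p₁}.
  lower = (p₁ − p₀)/p₁ = 0.4 / 0.51 ≈ 0.7843
  upper = min{1, (1 − p₀)/p₁} = 0.89 / 0.51 ≈ 1.7451 → capped at 1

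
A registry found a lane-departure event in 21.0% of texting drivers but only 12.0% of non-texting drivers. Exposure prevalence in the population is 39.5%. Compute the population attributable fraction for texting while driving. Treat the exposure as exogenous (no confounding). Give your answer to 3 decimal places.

p₁ = 0.21, p₀ = 0.12.
Overall risk P(Y=1) = π·p₁ + (1−π)·p₀ = 0.395×0.21 + 0.605×0.12 = 0.15555.
Under exogeneity, PAF = [P(Y=1) − p₀] / P(Y=1).
PAF = (0.15555 − 0.12) / 0.15555 ≈ 0.2285

PAF ≈ 0.229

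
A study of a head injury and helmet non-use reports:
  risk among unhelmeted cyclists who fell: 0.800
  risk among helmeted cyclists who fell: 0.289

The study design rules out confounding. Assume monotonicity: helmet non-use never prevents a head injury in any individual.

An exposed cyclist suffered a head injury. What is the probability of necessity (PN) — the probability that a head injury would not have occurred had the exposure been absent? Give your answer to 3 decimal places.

Let p₁ = 0.8, p₀ = 0.289.
Under exogeneity and monotonicity, PN = (p₁ − p₀) / p₁.
PN = (0.8 − 0.289) / 0.8 = 0.511 / 0.8 ≈ 0.6388

PN ≈ 0.639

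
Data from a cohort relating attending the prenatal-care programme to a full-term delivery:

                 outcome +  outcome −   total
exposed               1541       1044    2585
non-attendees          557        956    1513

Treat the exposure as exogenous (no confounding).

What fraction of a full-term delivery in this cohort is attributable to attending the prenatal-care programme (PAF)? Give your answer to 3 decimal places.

PAF ≈ 0.281

p₁ = P(outcome | exposed) = 1541/2585 = 0.59613
p₀ = P(outcome | unexposed) = 557/1513 = 0.36814
Exposure prevalence π = 2585/4098 = 0.6308; overall risk P(Y=1) = 0.51196.
Under exogeneity, PAF = [P(Y=1) − p₀]/P(Y=1).
PAF = (0.51196 − 0.36814) / 0.51196 ≈ 0.2809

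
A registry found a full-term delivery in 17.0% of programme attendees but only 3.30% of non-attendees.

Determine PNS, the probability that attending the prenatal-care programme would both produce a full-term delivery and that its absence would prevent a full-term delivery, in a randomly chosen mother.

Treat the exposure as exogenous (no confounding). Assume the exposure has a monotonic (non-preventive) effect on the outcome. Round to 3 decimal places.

PNS ≈ 0.137

p₁ = 0.17, p₀ = 0.033.
Under exogeneity and monotonicity, PNS = p₁ − p₀.
PNS = 0.17 − 0.033 = 0.137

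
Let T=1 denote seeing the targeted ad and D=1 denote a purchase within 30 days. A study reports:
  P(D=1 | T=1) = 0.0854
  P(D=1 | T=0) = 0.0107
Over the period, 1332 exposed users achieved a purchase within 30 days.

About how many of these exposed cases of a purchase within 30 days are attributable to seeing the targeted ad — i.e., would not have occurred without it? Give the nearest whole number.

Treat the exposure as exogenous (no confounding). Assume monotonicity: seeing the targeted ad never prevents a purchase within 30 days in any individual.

Let p₁ = 0.0854, p₀ = 0.0107.
PN = (p₁ − p₀)/p₁ = (0.0854 − 0.0107) / 0.0854 ≈ 0.87471.
Attributable cases ≈ PN × (exposed cases) = 0.87471 × 1332 ≈ 1165.11.

about 1165 cases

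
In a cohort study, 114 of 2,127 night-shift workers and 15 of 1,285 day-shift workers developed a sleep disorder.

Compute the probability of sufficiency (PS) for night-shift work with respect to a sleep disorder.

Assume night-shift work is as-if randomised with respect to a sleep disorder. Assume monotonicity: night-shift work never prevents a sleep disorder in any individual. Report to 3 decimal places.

p₁ = P(outcome | exposed) = 114/2127 = 0.053597
p₀ = P(outcome | unexposed) = 15/1285 = 0.011673
Under exogeneity and monotonicity, PS = (p₁ − p₀) / (1 − p₀).
PS = (0.053597 − 0.011673) / (1 − 0.011673) = 0.041923 / 0.98833 ≈ 0.0424

PS ≈ 0.042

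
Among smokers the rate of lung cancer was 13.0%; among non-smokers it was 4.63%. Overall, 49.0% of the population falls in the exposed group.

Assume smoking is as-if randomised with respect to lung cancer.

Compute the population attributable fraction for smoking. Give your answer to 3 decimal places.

p₁ = 0.13, p₀ = 0.0463.
Overall risk P(Y=1) = π·p₁ + (1−π)·p₀ = 0.49×0.13 + 0.51×0.0463 = 0.087313.
Under exogeneity, PAF = [P(Y=1) − p₀] / P(Y=1).
PAF = (0.087313 − 0.0463) / 0.087313 ≈ 0.4697

PAF ≈ 0.470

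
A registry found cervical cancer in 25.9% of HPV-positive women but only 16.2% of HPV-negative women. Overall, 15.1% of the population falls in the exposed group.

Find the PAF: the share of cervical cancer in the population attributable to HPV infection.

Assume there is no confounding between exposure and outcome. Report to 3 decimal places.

PAF ≈ 0.083

p₁ = 0.259, p₀ = 0.162.
Overall risk P(Y=1) = π·p₁ + (1−π)·p₀ = 0.151×0.259 + 0.849×0.162 = 0.17665.
Under exogeneity, PAF = [P(Y=1) − p₀] / P(Y=1).
PAF = (0.17665 − 0.162) / 0.17665 ≈ 0.0829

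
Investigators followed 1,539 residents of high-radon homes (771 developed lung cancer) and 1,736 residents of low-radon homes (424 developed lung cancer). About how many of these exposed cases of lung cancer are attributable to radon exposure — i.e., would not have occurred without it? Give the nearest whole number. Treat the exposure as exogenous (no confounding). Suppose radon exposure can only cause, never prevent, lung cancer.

about 395 cases

p₁ = P(outcome | exposed) = 771/1539 = 0.50097
p₀ = P(outcome | unexposed) = 424/1736 = 0.24424
PN = (p₁ − p₀)/p₁ = (0.50097 − 0.24424) / 0.50097 ≈ 0.51247.
Attributable cases ≈ PN × (exposed cases) = 0.51247 × 771 ≈ 395.12.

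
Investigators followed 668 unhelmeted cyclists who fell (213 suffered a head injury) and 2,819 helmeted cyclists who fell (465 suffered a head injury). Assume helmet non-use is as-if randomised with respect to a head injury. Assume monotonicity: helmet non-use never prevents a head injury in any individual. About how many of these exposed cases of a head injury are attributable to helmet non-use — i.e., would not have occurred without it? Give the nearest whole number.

about 103 cases

p₁ = P(outcome | exposed) = 213/668 = 0.31886
p₀ = P(outcome | unexposed) = 465/2819 = 0.16495
PN = (p₁ − p₀)/p₁ = (0.31886 − 0.16495) / 0.31886 ≈ 0.48269.
Attributable cases ≈ PN × (exposed cases) = 0.48269 × 213 ≈ 102.81.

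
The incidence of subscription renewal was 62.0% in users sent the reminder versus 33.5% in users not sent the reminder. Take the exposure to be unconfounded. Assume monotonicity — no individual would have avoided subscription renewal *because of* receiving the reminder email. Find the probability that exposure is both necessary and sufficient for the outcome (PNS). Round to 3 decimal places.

p₁ = 0.62, p₀ = 0.335.
Under exogeneity and monotonicity, PNS = p₁ − p₀.
PNS = 0.62 − 0.335 = 0.285

PNS ≈ 0.285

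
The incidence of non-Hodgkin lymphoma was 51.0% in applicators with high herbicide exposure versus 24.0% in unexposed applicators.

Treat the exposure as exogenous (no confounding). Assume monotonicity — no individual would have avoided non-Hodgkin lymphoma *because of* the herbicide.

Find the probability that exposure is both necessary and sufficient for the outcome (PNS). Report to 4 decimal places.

p₁ = 0.51, p₀ = 0.24.
Under exogeneity and monotonicity, PNS = p₁ − p₀.
PNS = 0.51 − 0.24 = 0.27

PNS ≈ 0.2700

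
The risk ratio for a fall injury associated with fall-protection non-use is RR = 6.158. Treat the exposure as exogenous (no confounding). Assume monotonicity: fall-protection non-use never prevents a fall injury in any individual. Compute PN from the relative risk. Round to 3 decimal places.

PN ≈ 0.838

Under exogeneity and monotonicity, PN = (RR − 1) / RR = 1 − 1/RR.
PN = (6.158 − 1) / 6.158 = 5.158 / 6.158 ≈ 0.8376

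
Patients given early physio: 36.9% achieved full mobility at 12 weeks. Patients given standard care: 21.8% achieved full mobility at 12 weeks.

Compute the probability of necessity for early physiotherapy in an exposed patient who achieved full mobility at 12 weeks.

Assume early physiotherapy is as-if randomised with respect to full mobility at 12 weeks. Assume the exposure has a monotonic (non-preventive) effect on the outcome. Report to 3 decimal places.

p₁ = 0.369, p₀ = 0.218.
Under exogeneity and monotonicity, PN = (p₁ − p₀) / p₁.
PN = (0.369 − 0.218) / 0.369 = 0.151 / 0.369 ≈ 0.4092

PN ≈ 0.409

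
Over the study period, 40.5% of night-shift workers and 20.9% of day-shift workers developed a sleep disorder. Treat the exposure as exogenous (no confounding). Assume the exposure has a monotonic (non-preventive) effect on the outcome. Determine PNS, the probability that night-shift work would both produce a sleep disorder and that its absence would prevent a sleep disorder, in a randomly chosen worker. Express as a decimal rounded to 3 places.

p₁ = 0.405, p₀ = 0.209.
Under exogeneity and monotonicity, PNS = p₁ − p₀.
PNS = 0.405 − 0.209 = 0.196

PNS ≈ 0.196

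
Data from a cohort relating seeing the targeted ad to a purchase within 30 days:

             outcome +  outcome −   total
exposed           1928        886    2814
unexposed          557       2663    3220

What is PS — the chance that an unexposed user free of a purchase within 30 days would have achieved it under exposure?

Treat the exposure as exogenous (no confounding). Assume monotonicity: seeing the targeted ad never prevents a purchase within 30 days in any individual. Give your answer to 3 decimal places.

PS ≈ 0.619

p₁ = P(outcome | exposed) = 1928/2814 = 0.68515
p₀ = P(outcome | unexposed) = 557/3220 = 0.17298
Under exogeneity and monotonicity, PS = (p₁ − p₀) / (1 − p₀).
PS = (0.68515 − 0.17298) / (1 − 0.17298) = 0.51216 / 0.82702 ≈ 0.6193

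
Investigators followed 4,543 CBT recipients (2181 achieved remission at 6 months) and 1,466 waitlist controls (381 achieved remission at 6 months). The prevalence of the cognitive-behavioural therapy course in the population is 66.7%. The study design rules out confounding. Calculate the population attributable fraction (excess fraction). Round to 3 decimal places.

p₁ = P(outcome | exposed) = 2181/4543 = 0.48008
p₀ = P(outcome | unexposed) = 381/1466 = 0.25989
Overall risk P(Y=1) = π·p₁ + (1−π)·p₀ = 0.667×0.48008 + 0.333×0.25989 = 0.40676.
Under exogeneity, PAF = [P(Y=1) − p₀] / P(Y=1).
PAF = (0.40676 − 0.25989) / 0.40676 ≈ 0.3611

PAF ≈ 0.361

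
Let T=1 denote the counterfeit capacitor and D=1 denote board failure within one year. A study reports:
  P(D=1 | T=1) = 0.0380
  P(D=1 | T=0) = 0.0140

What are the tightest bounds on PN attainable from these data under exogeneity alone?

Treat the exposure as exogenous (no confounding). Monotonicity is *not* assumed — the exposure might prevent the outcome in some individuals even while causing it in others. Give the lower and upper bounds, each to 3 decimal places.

0.632 ≤ PN ≤ 1.000

Let p₁ = 0.038, p₀ = 0.014.
Under exogeneity alone the bounds on PN are max{0,(p₁−p₀)/p₁} ≤ PN ≤ min{1,(1−p₀)/p₁}.
  lower = (p₁ − p₀)/p₁ = 0.024 / 0.038 ≈ 0.6316
  upper = min{1, (1 − p₀)/p₁} = 0.986 / 0.038 ≈ 25.9474 → capped at 1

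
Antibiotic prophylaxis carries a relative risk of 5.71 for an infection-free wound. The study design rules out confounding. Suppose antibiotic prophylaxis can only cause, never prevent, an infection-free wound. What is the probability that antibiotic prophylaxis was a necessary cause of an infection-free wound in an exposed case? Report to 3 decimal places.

Under exogeneity and monotonicity, PN = (RR − 1) / RR = 1 − 1/RR.
PN = (5.71 − 1) / 5.71 = 4.71 / 5.71 ≈ 0.8249

PN ≈ 0.825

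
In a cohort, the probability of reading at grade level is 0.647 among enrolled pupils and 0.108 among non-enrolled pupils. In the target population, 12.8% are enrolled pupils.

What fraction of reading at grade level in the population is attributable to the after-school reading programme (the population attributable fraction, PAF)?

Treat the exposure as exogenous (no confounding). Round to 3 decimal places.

Let p₁ = 0.647, p₀ = 0.108.
Overall risk P(Y=1) = π·p₁ + (1−π)·p₀ = 0.128×0.647 + 0.872×0.108 = 0.17699.
Under exogeneity, PAF = [P(Y=1) − p₀] / P(Y=1).
PAF = (0.17699 − 0.108) / 0.17699 ≈ 0.3898

PAF ≈ 0.390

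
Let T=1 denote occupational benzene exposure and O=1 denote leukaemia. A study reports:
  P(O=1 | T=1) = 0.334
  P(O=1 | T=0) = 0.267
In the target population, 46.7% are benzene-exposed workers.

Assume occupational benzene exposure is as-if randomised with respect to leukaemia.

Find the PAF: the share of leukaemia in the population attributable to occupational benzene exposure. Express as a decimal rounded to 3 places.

Let p₁ = 0.334, p₀ = 0.267.
Overall risk P(Y=1) = π·p₁ + (1−π)·p₀ = 0.467×0.334 + 0.533×0.267 = 0.29829.
Under exogeneity, PAF = [P(Y=1) − p₀] / P(Y=1).
PAF = (0.29829 − 0.267) / 0.29829 ≈ 0.1049

PAF ≈ 0.105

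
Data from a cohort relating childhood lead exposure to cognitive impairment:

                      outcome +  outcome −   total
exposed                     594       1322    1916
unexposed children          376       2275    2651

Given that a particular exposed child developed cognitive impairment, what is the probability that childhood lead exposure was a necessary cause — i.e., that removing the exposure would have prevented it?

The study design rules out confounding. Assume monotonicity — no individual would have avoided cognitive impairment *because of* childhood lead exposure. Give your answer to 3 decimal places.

p₁ = P(outcome | exposed) = 594/1916 = 0.31002
p₀ = P(outcome | unexposed) = 376/2651 = 0.14183
Under exogeneity and monotonicity, PN = (p₁ − p₀) / p₁.
PN = (0.31002 − 0.14183) / 0.31002 = 0.16819 / 0.31002 ≈ 0.5425

PN ≈ 0.543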